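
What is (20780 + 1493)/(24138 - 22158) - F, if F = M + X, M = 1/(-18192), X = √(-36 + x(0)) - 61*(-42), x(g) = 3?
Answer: -7656538127/3001680 - I*√33 ≈ -2550.8 - 5.7446*I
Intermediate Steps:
X = 2562 + I*√33 (X = √(-36 + 3) - 61*(-42) = √(-33) + 2562 = I*√33 + 2562 = 2562 + I*√33 ≈ 2562.0 + 5.7446*I)
M = -1/18192 ≈ -5.4969e-5
F = 46607903/18192 + I*√33 (F = -1/18192 + (2562 + I*√33) = 46607903/18192 + I*√33 ≈ 2562.0 + 5.7446*I)
(20780 + 1493)/(24138 - 22158) - F = (20780 + 1493)/(24138 - 22158) - (46607903/18192 + I*√33) = 22273/1980 + (-46607903/18192 - I*√33) = -7656538127/3001680 - I*√33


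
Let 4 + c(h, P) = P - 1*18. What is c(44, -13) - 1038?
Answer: -1073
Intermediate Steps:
c(h, P) = -22 + P (c(h, P) = -4 + (P - 1*18) = -4 + (P - 18) = -4 + (-18 + P) = -22 + P)
c(44, -13) - 1038 = (-22 - 13) - 1038 = -35 - 1038 = -1073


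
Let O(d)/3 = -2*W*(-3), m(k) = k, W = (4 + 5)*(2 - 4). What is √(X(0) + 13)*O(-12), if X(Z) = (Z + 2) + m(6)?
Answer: -324*√21 ≈ -1484.8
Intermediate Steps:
W = -18 (W = 9*(-2) = -18)
O(d) = -324 (O(d) = 3*(-2*(-18)*(-3)) = 3*(36*(-3)) = 3*(-108) = -324)
X(Z) = 8 + Z (X(Z) = (Z + 2) + 6 = (2 + Z) + 6 = 8 + Z)
√(X(0) + 13)*O(-12) = √((8 + 0) + 13)*(-324) = √(8 + 13)*(-324) = √21*(-324) = -324*√21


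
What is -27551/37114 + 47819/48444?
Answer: 20003351/81725028 ≈ 0.24476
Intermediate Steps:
-27551/37114 + 47819/48444 = 20003351/81725028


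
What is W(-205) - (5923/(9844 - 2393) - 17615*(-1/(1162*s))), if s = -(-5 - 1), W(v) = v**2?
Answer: 2182957788779/51948372 ≈ 42022.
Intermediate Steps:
s = 6 (s = -1*(-6) = 6)
W(-205) - (5923/(9844 - 2393) - 17615*(-1/(1162*s))) = (-205)**2 - (5923/(9844 - 2393) - 17615/((-1162*6))) = 42025 - (5923/7451 - 17615/(-6972)) = 42025 - (5923*(1/7451) - 17615*(-1/6972)) = 42025 - (5923/7451 + 17615/6972) = 42025 - 1*172544521/51948372 = 42025 - 172544521/51948372 = 2182957788779/51948372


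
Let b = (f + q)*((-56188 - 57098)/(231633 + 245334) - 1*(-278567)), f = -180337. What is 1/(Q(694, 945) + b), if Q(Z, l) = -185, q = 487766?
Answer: 158989/13615738630773464 ≈ 1.1677e-11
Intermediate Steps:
b = 13615738660186429/158989 (b = (-180337 + 487766)*((-56188 - 57098)/(231633 + 245334) - 1*(-278567)) = 307429*(-113286/476967 + 278567) = 307429*(-113286*1/476967 + 278567) = 307429*(-37762/158989 + 278567) = 307429*(44289051001/158989) = 13615738660186429/158989 ≈ 8.5640e+10)
1/(Q(694, 945) + b) = 1/(-185 + 13615738660186429/158989) = 1/(13615738630773464/158989) = 158989/13615738630773464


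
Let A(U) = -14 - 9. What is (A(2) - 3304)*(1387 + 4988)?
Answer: -21209625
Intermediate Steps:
A(U) = -23
(A(2) - 3304)*(1387 + 4988) = (-23 - 3304)*(1387 + 4988) = -3327*6375 = -21209625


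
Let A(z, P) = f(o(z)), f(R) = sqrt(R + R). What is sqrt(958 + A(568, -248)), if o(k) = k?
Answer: sqrt(958 + 4*sqrt(71)) ≈ 31.491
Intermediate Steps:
f(R) = sqrt(2)*sqrt(R) (f(R) = sqrt(2*R) = sqrt(2)*sqrt(R))
A(z, P) = sqrt(2)*sqrt(z)
sqrt(958 + A(568, -248)) = sqrt(958 + sqrt(2)*sqrt(568)) = sqrt(958 + sqrt(2)*(2*sqrt(142))) = sqrt(958 + 4*sqrt(71))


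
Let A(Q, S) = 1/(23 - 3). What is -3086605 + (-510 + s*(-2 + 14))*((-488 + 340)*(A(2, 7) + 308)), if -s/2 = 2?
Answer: 111766981/5 ≈ 2.2353e+7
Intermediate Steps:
s = -4 (s = -2*2 = -4)
A(Q, S) = 1/20
-3086605 + (-510 + s*(-2 + 14))*((-488 + 340)*(A(2, 7) + 308)) = -3086605 + (-510 - 4*(-2 + 14))*((-488 + 340)*(1/20 + 308)) = -3086605 + (-510 - 4*12)*(-148*6161/20) = -3086605 + (-510 - 48)*(-227957/5) = -3086605 - 558*(-227957/5) = -3086605 + 127200006/5 = 111766981/5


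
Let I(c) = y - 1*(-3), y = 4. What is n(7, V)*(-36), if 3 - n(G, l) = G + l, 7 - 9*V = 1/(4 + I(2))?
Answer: 1888/11 ≈ 171.64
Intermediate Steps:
I(c) = 7 (I(c) = 4 - 1*(-3) = 4 + 3 = 7)
V = 76/99 (V = 7/9 - 1/(9*(4 + 7)) = 7/9 - ⅑/11 = 7/9 - ⅑*1/11 = 7/9 - 1/99 = 76/99 ≈ 0.76768)
n(G, l) = 3 - G - l (n(G, l) = 3 - (G + l) = 3 + (-G - l) = 3 - G - l)
n(7, V)*(-36) = (3 - 1*7 - 1*76/99)*(-36) = (3 - 7 - 76/99)*(-36) = -472/99*(-36) = 1888/11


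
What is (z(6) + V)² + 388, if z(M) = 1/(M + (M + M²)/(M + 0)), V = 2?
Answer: 66301/169 ≈ 392.31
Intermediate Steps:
z(M) = 1/(M + (M + M²)/M)
(z(6) + V)² + 388 = (1/(1 + 2*6) + 2)² + 388 = (1/(1 + 12) + 2)² + 388 = (1/13 + 2)² + 388 = (27/13)² + 388 = 729/169 + 388 = 66301/169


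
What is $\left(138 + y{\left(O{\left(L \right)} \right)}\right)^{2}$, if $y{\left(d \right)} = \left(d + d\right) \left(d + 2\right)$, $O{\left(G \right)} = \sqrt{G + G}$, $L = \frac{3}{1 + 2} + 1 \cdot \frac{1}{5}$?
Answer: $\frac{510756}{25} + \frac{11424 \sqrt{15}}{25} \approx 22200.0$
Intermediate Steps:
$L = \frac{6}{5}$ ($L = \frac{3}{3} + 1 \cdot \frac{1}{5} = 3 \cdot \frac{1}{3} + \frac{1}{5} = 1 + \frac{1}{5} = \frac{6}{5} \approx 1.2$)
$O{\left(G \right)} = \sqrt{2} \sqrt{G}$ ($O{\left(G \right)} = \sqrt{2 G} = \sqrt{2} \sqrt{G}$)
$y{\left(d \right)} = 2 d \left(2 + d\right)$
$\left(138 + y{\left(O{\left(L \right)} \right)}\right)^{2} = \left(138 + 2 \sqrt{2} \sqrt{\frac{6}{5}} \left(2 + \sqrt{2} \sqrt{\frac{6}{5}}\right)\right)^{2} = \left(138 + 2 \sqrt{2} \frac{\sqrt{30}}{5} \left(2 + \sqrt{2} \frac{\sqrt{30}}{5}\right)\right)^{2} = \left(138 + 2 \frac{2 \sqrt{15}}{5} \left(2 + \frac{2 \sqrt{15}}{5}\right)\right)^{2} = \left(138 + \frac{4 \sqrt{15} \left(2 + \frac{2 \sqrt{15}}{5}\right)}{5}\right)^{2}$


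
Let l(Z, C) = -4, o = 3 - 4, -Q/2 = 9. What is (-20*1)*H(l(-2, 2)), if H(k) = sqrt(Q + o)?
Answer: -20*I*sqrt(19) ≈ -87.178*I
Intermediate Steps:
Q = -18 (Q = -2*9 = -18)
o = -1
H(k) = I*sqrt(19) (H(k) = sqrt(-18 - 1) = sqrt(-19) = I*sqrt(19))
(-20*1)*H(l(-2, 2)) = (-20*1)*(I*sqrt(19)) = -20*I*sqrt(19)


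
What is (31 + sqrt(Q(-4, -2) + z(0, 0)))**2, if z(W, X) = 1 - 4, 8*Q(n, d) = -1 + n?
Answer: (124 + I*sqrt(58))**2/16 ≈ 957.38 + 118.04*I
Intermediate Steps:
Q(n, d) = -1/8 + n/8 (Q(n, d) = (-1 + n)/8 = -1/8 + n/8)
z(W, X) = -3
(31 + sqrt(Q(-4, -2) + z(0, 0)))**2 = (31 + sqrt((-1/8 + (1/8)*(-4)) - 3))**2 = (31 + sqrt((-1/8 - 1/2) - 3))**2 = (31 + sqrt(-5/8 - 3))**2 = (31 + sqrt(-29/8))**2 = (31 + I*sqrt(58)/4)**2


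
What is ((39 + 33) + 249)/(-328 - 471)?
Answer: -321/799 ≈ -0.40175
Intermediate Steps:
((39 + 33) + 249)/(-328 - 471) = (72 + 249)/(-799) = 321*(-1/799) = -321/799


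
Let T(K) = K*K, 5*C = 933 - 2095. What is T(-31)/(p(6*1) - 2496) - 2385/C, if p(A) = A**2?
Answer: 14109409/1429260 ≈ 9.8718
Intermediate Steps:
C = -1162/5 (C = (933 - 2095)/5 = (1/5)*(-1162) = -1162/5 ≈ -232.40)
T(K) = K**2
T(-31)/(p(6*1) - 2496) - 2385/C = (-31)**2/((6*1)**2 - 2496) - 2385/(-1162/5) = 961/(6**2 - 2496) - 2385*(-5/1162) = 961/(36 - 2496) + 11925/1162 = 961/(-2460) + 11925/1162 = 961*(-1/2460) + 11925/1162 = -961/2460 + 11925/1162 = 14109409/1429260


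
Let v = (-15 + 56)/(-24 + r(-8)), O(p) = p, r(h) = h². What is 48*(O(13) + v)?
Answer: 3366/5 ≈ 673.20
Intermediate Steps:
v = 41/40 (v = (-15 + 56)/(-24 + (-8)²) = 41/(-24 + 64) = 41/40 ≈ 1.0250)
48*(O(13) + v) = 48*(13 + 41/40) = 48*(561/40) = 3366/5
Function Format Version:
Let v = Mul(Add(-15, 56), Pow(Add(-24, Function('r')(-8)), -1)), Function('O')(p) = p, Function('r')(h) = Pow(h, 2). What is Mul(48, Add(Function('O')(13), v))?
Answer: Rational(3366, 5) ≈ 673.20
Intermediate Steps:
v = Rational(41, 40) (v = Mul(Add(-15, 56), Pow(Add(-24, Pow(-8, 2)), -1)) = Mul(41, Pow(Add(-24, 64), -1)) = Mul(41, Pow(40, -1)) = Mul(41, Rational(1, 40)) = Rational(41, 40) ≈ 1.0250)
Mul(48, Add(Function('O')(13), v)) = Mul(48, Add(13, Rational(41, 40))) = Mul(48, Rational(561, 40)) = Rational(3366, 5)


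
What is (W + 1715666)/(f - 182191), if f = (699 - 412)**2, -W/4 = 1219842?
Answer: 1581851/49911 ≈ 31.693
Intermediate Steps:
W = -4879368 (W = -4*1219842 = -4879368)
f = 82369 (f = 287**2 = 82369)
(W + 1715666)/(f - 182191) = (-4879368 + 1715666)/(82369 - 182191) = -3163702/(-99822) = -3163702*(-1/99822) = 1581851/49911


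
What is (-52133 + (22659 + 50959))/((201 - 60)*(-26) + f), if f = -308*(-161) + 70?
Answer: 21485/45992 ≈ 0.46715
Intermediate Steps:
f = 49658 (f = 49588 + 70 = 49658)
(-52133 + (22659 + 50959))/((201 - 60)*(-26) + f) = (-52133 + (22659 + 50959))/((201 - 60)*(-26) + 49658) = (-52133 + 73618)/(141*(-26) + 49658) = 21485/(-3666 + 49658) = 21485/45992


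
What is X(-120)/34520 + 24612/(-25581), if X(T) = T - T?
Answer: -8204/8527 ≈ -0.96212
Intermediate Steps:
X(T) = 0
X(-120)/34520 + 24612/(-25581) = 0/34520 + 24612/(-25581) = 0*(1/34520) + 24612*(-1/25581) = 0 - 8204/8527 = -8204/8527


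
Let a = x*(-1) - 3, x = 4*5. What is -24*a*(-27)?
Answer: -14904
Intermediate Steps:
x = 20
a = -23 (a = 20*(-1) - 3 = -20 - 3 = -23)
-24*a*(-27) = -24*(-23)*(-27) = 552*(-27) = -14904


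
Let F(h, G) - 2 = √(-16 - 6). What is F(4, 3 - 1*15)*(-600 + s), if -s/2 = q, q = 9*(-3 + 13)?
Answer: -1560 - 780*I*√22 ≈ -1560.0 - 3658.5*I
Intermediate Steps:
q = 90 (q = 9*10 = 90)
F(h, G) = 2 + I*√22 (F(h, G) = 2 + √(-16 - 6) = 2 + √(-22) = 2 + I*√22)
s = -180 (s = -2*90 = -180)
F(4, 3 - 1*15)*(-600 + s) = (2 + I*√22)*(-600 - 180) = (2 + I*√22)*(-780) = -1560 - 780*I*√22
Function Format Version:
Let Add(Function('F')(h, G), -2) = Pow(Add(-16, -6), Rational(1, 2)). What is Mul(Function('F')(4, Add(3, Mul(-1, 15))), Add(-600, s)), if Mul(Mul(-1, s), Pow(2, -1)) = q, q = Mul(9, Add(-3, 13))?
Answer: Add(-1560, Mul(-780, I, Pow(22, Rational(1, 2)))) ≈ Add(-1560.0, Mul(-3658.5, I))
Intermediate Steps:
q = 90 (q = Mul(9, 10) = 90)
Function('F')(h, G) = Add(2, Mul(I, Pow(22, Rational(1, 2)))) (Function('F')(h, G) = Add(2, Pow(Add(-16, -6), Rational(1, 2))) = Add(2, Pow(-22, Rational(1, 2))) = Add(2, Mul(I, Pow(22, Rational(1, 2)))))
s = -180 (s = Mul(-2, 90) = -180)
Mul(Function('F')(4, Add(3, Mul(-1, 15))), Add(-600, s)) = Mul(Add(2, Mul(I, Pow(22, Rational(1, 2)))), Add(-600, -180)) = Mul(Add(2, Mul(I, Pow(22, Rational(1, 2)))), -780) = Add(-1560, Mul(-780, I, Pow(22, Rational(1, 2))))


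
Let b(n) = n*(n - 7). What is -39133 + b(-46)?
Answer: -36695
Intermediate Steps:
b(n) = n*(-7 + n)
-39133 + b(-46) = -39133 - 46*(-7 - 46) = -39133 - 46*(-53) = -39133 + 2438 = -36695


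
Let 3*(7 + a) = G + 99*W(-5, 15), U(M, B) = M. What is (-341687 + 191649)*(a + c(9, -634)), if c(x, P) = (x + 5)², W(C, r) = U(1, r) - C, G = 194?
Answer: -203301490/3 ≈ -6.7767e+7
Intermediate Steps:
W(C, r) = 1 - C
c(x, P) = (5 + x)²
a = 767/3 (a = -7 + (194 + 99*(1 - 1*(-5)))/3 = -7 + (194 + 99*(1 + 5))/3 = -7 + (194 + 99*6)/3 = -7 + (194 + 594)/3 = -7 + (⅓)*788 = -7 + 788/3 = 767/3 ≈ 255.67)
(-341687 + 191649)*(a + c(9, -634)) = (-341687 + 191649)*(767/3 + (5 + 9)²) = -150038*(767/3 + 14²) = -150038*(767/3 + 196) = -150038*1355/3 = -203301490/3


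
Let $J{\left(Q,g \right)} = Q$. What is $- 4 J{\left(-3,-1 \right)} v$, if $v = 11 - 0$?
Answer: $132$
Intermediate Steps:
$v = 11$ ($v = 11 + 0 = 11$)
$- 4 J{\left(-3,-1 \right)} v = \left(-4\right) \left(-3\right) 11 = 12 \cdot 11 = 132$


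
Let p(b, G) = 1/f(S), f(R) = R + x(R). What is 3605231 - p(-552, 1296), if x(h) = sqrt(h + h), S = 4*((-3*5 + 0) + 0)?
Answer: 223524323/62 + I*sqrt(30)/1860 ≈ 3.6052e+6 + 0.0029447*I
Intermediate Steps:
S = -60 (S = 4*((-15 + 0) + 0) = 4*(-15 + 0) = 4*(-15) = -60)
x(h) = sqrt(2)*sqrt(h) (x(h) = sqrt(2*h) = sqrt(2)*sqrt(h))
f(R) = R + sqrt(2)*sqrt(R)
p(b, G) = 1/(-60 + 2*I*sqrt(30)) (p(b, G) = 1/(-60 + sqrt(2)*sqrt(-60)) = 1/(-60 + sqrt(2)*(2*I*sqrt(15))) = 1/(-60 + 2*I*sqrt(30)))
3605231 - p(-552, 1296) = 3605231 - (-1/62 - I*sqrt(30)/1860) = 3605231 + (1/62 + I*sqrt(30)/1860) = 223524323/62 + I*sqrt(30)/1860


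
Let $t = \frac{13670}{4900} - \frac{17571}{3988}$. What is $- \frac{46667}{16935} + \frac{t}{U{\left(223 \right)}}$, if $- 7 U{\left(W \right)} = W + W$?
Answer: $- \frac{575680761973}{210849827160} \approx -2.7303$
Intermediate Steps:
$U{\left(W \right)} = - \frac{2 W}{7}$ ($U{\left(W \right)} = - \frac{W + W}{7} = - \frac{2 W}{7}$)
$t = - \frac{1579097}{977060}$ ($t = 13670 \cdot \frac{1}{4900} - \frac{17571}{3988} = \frac{1367}{490} - \frac{17571}{3988} = - \frac{1579097}{977060} \approx -1.6162$)
$- \frac{46667}{16935} + \frac{t}{U{\left(223 \right)}} = - \frac{46667}{16935} - \frac{1579097}{977060 \left(\left(- \frac{2}{7}\right) 223\right)} = \left(-46667\right) \frac{1}{16935} - \frac{1579097}{977060 \left(- \frac{446}{7}\right)} = - \frac{46667}{16935} - - \frac{1579097}{62252680} = - \frac{46667}{16935} + \frac{1579097}{62252680} = - \frac{575680761973}{210849827160}$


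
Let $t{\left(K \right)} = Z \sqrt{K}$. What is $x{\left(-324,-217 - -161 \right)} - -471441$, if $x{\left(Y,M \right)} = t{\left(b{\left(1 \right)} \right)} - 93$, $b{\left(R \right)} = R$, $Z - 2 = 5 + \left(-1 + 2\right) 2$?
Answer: $471357$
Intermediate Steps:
$Z = 9$ ($Z = 2 + \left(5 + \left(-1 + 2\right) 2\right) = 2 + \left(5 + 1 \cdot 2\right) = 2 + \left(5 + 2\right) = 2 + 7 = 9$)
$t{\left(K \right)} = 9 \sqrt{K}$
$x{\left(Y,M \right)} = -84$ ($x{\left(Y,M \right)} = 9 \sqrt{1} - 93 = 9 \cdot 1 - 93 = 9 - 93 = -84$)
$x{\left(-324,-217 - -161 \right)} - -471441 = -84 - -471441 = -84 + 471441 = 471357$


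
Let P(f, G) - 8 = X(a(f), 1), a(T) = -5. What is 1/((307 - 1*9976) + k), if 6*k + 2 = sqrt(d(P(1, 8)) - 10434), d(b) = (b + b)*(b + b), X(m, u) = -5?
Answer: -174048/1682933327 - 3*I*sqrt(10398)/1682933327 ≈ -0.00010342 - 1.8177e-7*I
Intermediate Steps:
P(f, G) = 3 (P(f, G) = 8 - 5 = 3)
d(b) = 4*b**2 (d(b) = (2*b)*(2*b) = 4*b**2)
k = -1/3 + I*sqrt(10398)/6 (k = -1/3 + sqrt(4*3**2 - 10434)/6 = -1/3 + sqrt(4*9 - 10434)/6 = -1/3 + sqrt(36 - 10434)/6 = -1/3 + sqrt(-10398)/6 = -1/3 + (I*sqrt(10398))/6 = -1/3 + I*sqrt(10398)/6 ≈ -0.33333 + 16.995*I)
1/((307 - 1*9976) + k) = 1/((307 - 1*9976) + (-1/3 + I*sqrt(10398)/6)) = 1/((307 - 9976) + (-1/3 + I*sqrt(10398)/6)) = 1/(-9669 + (-1/3 + I*sqrt(10398)/6)) = 1/(-29008/3 + I*sqrt(10398)/6)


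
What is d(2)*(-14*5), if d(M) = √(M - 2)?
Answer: 0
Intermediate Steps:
d(M) = √(-2 + M)
d(2)*(-14*5) = √(-2 + 2)*(-14*5) = √0*(-70) = 0*(-70) = 0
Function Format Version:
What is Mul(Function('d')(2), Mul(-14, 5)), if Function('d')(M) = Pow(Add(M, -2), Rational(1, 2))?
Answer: 0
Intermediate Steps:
Function('d')(M) = Pow(Add(-2, M), Rational(1, 2))
Mul(Function('d')(2), Mul(-14, 5)) = Mul(Pow(Add(-2, 2), Rational(1, 2)), Mul(-14, 5)) = Mul(Pow(0, Rational(1, 2)), -70) = Mul(0, -70) = 0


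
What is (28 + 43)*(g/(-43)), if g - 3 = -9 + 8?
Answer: -142/43 ≈ -3.3023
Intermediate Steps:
g = 2 (g = 3 + (-9 + 8) = 3 - 1 = 2)
(28 + 43)*(g/(-43)) = (28 + 43)*(2/(-43)) = 71*(2*(-1/43)) = 71*(-2/43) = -142/43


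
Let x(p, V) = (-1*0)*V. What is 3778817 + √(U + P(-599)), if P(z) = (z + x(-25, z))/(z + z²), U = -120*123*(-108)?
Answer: 3778817 + √570049383722/598 ≈ 3.7801e+6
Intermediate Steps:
x(p, V) = 0 (x(p, V) = 0*V = 0)
U = 1594080 (U = -14760*(-108) = 1594080)
P(z) = z/(z + z²) (P(z) = (z + 0)/(z + z²) = z/(z + z²))
3778817 + √(U + P(-599)) = 3778817 + √(1594080 + 1/(1 - 599)) = 3778817 + √(1594080 + 1/(-598)) = 3778817 + √(1594080 - 1/598) = 3778817 + √(953259839/598) = 3778817 + √570049383722/598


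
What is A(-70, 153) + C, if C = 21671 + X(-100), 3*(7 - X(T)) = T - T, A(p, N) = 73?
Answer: 21751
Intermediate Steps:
X(T) = 7 (X(T) = 7 - (T - T)/3 = 7 - ⅓*0 = 7 + 0 = 7)
C = 21678 (C = 21671 + 7 = 21678)
A(-70, 153) + C = 73 + 21678 = 21751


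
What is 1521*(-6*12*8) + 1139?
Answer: -874957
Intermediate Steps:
1521*(-6*12*8) + 1139 = 1521*(-72*8) + 1139 = 1521*(-576) + 1139 = -876096 + 1139 = -874957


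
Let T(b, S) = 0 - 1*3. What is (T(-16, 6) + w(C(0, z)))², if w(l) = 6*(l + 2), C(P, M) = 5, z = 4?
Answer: 1521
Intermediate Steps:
T(b, S) = -3 (T(b, S) = 0 - 3 = -3)
w(l) = 12 + 6*l (w(l) = 6*(2 + l) = 12 + 6*l)
(T(-16, 6) + w(C(0, z)))² = (-3 + (12 + 6*5))² = (-3 + (12 + 30))² = (-3 + 42)² = 39² = 1521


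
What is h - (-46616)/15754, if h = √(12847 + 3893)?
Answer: 23308/7877 + 6*√465 ≈ 132.34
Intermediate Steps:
h = 6*√465 (h = √16740 = 6*√465 ≈ 129.38)
h - (-46616)/15754 = 6*√465 - (-46616)/15754 = 6*√465 - 1*(-23308/7877) = 6*√465 + 23308/7877 = 23308/7877 + 6*√465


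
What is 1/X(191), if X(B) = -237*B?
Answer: -1/45267 ≈ -2.2091e-5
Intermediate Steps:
1/X(191) = 1/(-237*191) = 1/(-45267) = -1/45267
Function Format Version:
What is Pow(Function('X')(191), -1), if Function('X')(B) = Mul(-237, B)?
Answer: Rational(-1, 45267) ≈ -2.2091e-5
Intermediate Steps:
Pow(Function('X')(191), -1) = Pow(Mul(-237, 191), -1) = Pow(-45267, -1) = Rational(-1, 45267)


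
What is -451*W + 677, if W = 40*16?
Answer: -287963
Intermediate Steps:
W = 640
-451*W + 677 = -451*640 + 677 = -288640 + 677 = -287963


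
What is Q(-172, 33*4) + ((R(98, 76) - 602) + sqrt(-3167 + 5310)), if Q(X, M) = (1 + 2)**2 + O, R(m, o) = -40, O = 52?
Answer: -581 + sqrt(2143) ≈ -534.71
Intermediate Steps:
Q(X, M) = 61 (Q(X, M) = (1 + 2)**2 + 52 = 3**2 + 52 = 9 + 52 = 61)
Q(-172, 33*4) + ((R(98, 76) - 602) + sqrt(-3167 + 5310)) = 61 + ((-40 - 602) + sqrt(-3167 + 5310)) = 61 + (-642 + sqrt(2143)) = -581 + sqrt(2143)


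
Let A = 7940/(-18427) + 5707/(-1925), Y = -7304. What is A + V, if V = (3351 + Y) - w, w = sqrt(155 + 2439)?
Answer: -140341164564/35471975 - sqrt(2594) ≈ -4007.3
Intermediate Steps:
w = sqrt(2594) ≈ 50.931
A = -120447389/35471975 (A = 7940*(-1/18427) + 5707*(-1/1925) = -7940/18427 - 5707/1925 = -120447389/35471975 ≈ -3.3956)
V = -3953 - sqrt(2594) (V = (3351 - 7304) - sqrt(2594) = -3953 - sqrt(2594) ≈ -4003.9)
A + V = -120447389/35471975 + (-3953 - sqrt(2594)) = -140341164564/35471975 - sqrt(2594)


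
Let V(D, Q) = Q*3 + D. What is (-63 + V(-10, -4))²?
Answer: 7225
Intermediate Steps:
V(D, Q) = D + 3*Q (V(D, Q) = 3*Q + D = D + 3*Q)
(-63 + V(-10, -4))² = (-63 + (-10 + 3*(-4)))² = (-63 + (-10 - 12))² = (-63 - 22)² = (-85)² = 7225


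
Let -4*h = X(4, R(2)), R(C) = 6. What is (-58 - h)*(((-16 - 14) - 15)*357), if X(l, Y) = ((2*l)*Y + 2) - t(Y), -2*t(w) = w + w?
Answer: 706860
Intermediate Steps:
t(w) = -w (t(w) = -(w + w)/2 = -w)
X(l, Y) = 2 + Y + 2*Y*l (X(l, Y) = ((2*l)*Y + 2) - (-1)*Y = (2*Y*l + 2) + Y = (2 + 2*Y*l) + Y = 2 + Y + 2*Y*l)
h = -14 (h = -(2 + 6 + 2*6*4)/4 = -(2 + 6 + 48)/4 = -¼*56 = -14)
(-58 - h)*(((-16 - 14) - 15)*357) = (-58 - 1*(-14))*(((-16 - 14) - 15)*357) = (-58 + 14)*((-30 - 15)*357) = -(-1980)*357 = -44*(-16065) = 706860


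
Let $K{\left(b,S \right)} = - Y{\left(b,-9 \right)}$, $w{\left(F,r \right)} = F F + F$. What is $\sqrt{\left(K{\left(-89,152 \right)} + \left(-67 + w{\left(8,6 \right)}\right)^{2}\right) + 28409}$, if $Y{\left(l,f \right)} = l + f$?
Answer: $2 \sqrt{7133} \approx 168.91$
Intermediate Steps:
$Y{\left(l,f \right)} = f + l$
$w{\left(F,r \right)} = F + F^{2}$ ($w{\left(F,r \right)} = F^{2} + F = F + F^{2}$)
$K{\left(b,S \right)} = 9 - b$ ($K{\left(b,S \right)} = - (-9 + b) = 9 - b$)
$\sqrt{\left(K{\left(-89,152 \right)} + \left(-67 + w{\left(8,6 \right)}\right)^{2}\right) + 28409} = \sqrt{\left(\left(9 - -89\right) + \left(-67 + 8 \left(1 + 8\right)\right)^{2}\right) + 28409} = \sqrt{\left(\left(9 + 89\right) + \left(-67 + 8 \cdot 9\right)^{2}\right) + 28409} = \sqrt{\left(98 + \left(-67 + 72\right)^{2}\right) + 28409} = \sqrt{\left(98 + 5^{2}\right) + 28409} = \sqrt{\left(98 + 25\right) + 28409} = \sqrt{123 + 28409} = \sqrt{28532} = 2 \sqrt{7133}$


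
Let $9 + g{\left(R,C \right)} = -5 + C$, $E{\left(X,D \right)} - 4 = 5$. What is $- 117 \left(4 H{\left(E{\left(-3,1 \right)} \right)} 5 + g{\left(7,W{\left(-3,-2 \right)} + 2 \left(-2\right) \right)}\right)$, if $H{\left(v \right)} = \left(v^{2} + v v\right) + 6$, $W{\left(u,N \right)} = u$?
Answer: $-390663$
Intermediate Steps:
$E{\left(X,D \right)} = 9$ ($E{\left(X,D \right)} = 4 + 5 = 9$)
$H{\left(v \right)} = 6 + 2 v^{2}$ ($H{\left(v \right)} = \left(v^{2} + v^{2}\right) + 6 = 2 v^{2} + 6 = 6 + 2 v^{2}$)
$g{\left(R,C \right)} = -14 + C$ ($g{\left(R,C \right)} = -9 + \left(-5 + C\right) = -14 + C$)
$- 117 \left(4 H{\left(E{\left(-3,1 \right)} \right)} 5 + g{\left(7,W{\left(-3,-2 \right)} + 2 \left(-2\right) \right)}\right) = - 117 \left(4 \left(6 + 2 \cdot 9^{2}\right) 5 + \left(-14 + \left(-3 + 2 \left(-2\right)\right)\right)\right) = - 117 \left(4 \left(6 + 2 \cdot 81\right) 5 - 21\right) = - 117 \left(4 \left(6 + 162\right) 5 - 21\right) = - 117 \left(4 \cdot 168 \cdot 5 - 21\right) = - 117 \left(672 \cdot 5 - 21\right) = - 117 \left(3360 - 21\right) = \left(-117\right) 3339 = -390663$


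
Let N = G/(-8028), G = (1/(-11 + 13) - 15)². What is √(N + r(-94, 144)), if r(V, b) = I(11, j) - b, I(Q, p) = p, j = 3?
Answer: I*√1009885159/2676 ≈ 11.875*I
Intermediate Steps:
G = 841/4 (G = (1/2 - 15)² = (½ - 15)² = (-29/2)² = 841/4 ≈ 210.25)
N = -841/32112 (N = (841/4)/(-8028) = (841/4)*(-1/8028) = -841/32112 ≈ -0.026190)
r(V, b) = 3 - b
√(N + r(-94, 144)) = √(-841/32112 + (3 - 1*144)) = √(-841/32112 + (3 - 144)) = √(-841/32112 - 141) = √(-4528633/32112) = I*√1009885159/2676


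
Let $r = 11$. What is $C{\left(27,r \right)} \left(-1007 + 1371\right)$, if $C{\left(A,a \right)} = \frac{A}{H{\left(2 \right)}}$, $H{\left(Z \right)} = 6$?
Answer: $1638$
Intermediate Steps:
$C{\left(A,a \right)} = \frac{A}{6}$
$C{\left(27,r \right)} \left(-1007 + 1371\right) = \frac{1}{6} \cdot 27 \left(-1007 + 1371\right) = \frac{9}{2} \cdot 364 = 1638$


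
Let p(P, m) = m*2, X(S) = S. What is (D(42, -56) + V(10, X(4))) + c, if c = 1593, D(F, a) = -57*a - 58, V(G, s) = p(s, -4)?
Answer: 4719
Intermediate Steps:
p(P, m) = 2*m
V(G, s) = -8 (V(G, s) = 2*(-4) = -8)
D(F, a) = -58 - 57*a
(D(42, -56) + V(10, X(4))) + c = ((-58 - 57*(-56)) - 8) + 1593 = ((-58 + 3192) - 8) + 1593 = (3134 - 8) + 1593 = 3126 + 1593 = 4719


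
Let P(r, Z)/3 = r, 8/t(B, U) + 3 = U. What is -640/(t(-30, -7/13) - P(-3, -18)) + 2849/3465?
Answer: -131333/1395 ≈ -94.146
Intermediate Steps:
t(B, U) = 8/(-3 + U)
P(r, Z) = 3*r
-640/(t(-30, -7/13) - P(-3, -18)) + 2849/3465 = -640/(8/(-3 - 7/13) - 3*(-3)) + 2849/3465 = -640/(8/(-3 - 7*1/13) - 1*(-9)) + 2849*(1/3465) = -640/(8/(-3 - 7/13) + 9) + 37/45 = -640/(8/(-46/13) + 9) + 37/45 = -640/(8*(-13/46) + 9) + 37/45 = -640/(-52/23 + 9) + 37/45 = -640/155/23 + 37/45 = -640*23/155 + 37/45 = -2944/31 + 37/45 = -131333/1395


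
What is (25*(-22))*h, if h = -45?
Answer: 24750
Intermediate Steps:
(25*(-22))*h = (25*(-22))*(-45) = -550*(-45) = 24750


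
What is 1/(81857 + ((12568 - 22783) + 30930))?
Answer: 1/102572 ≈ 9.7492e-6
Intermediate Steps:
1/(81857 + ((12568 - 22783) + 30930)) = 1/(81857 + (-10215 + 30930)) = 1/(81857 + 20715) = 1/102572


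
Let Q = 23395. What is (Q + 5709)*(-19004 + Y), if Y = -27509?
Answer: -1353714352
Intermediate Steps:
(Q + 5709)*(-19004 + Y) = (23395 + 5709)*(-19004 - 27509) = 29104*(-46513) = -1353714352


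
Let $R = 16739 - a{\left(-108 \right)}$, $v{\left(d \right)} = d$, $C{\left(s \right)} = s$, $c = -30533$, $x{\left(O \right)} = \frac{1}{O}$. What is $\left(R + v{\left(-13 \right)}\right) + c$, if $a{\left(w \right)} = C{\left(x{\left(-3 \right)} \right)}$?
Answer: $- \frac{41420}{3} \approx -13807.0$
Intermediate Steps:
$a{\left(w \right)} = - \frac{1}{3}$ ($a{\left(w \right)} = \frac{1}{-3} = - \frac{1}{3}$)
$R = \frac{50218}{3}$ ($R = 16739 - - \frac{1}{3} = 16739 + \frac{1}{3} = \frac{50218}{3} \approx 16739.0$)
$\left(R + v{\left(-13 \right)}\right) + c = \left(\frac{50218}{3} - 13\right) - 30533 = \frac{50179}{3} - 30533 = - \frac{41420}{3}$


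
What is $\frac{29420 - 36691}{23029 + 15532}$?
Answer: $- \frac{7271}{38561} \approx -0.18856$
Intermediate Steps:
$\frac{29420 - 36691}{23029 + 15532} = - \frac{7271}{38561}$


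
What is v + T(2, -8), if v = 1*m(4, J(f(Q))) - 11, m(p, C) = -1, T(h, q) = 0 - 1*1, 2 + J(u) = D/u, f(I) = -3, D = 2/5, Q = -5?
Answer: -13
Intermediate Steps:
D = ⅖ (D = 2*(⅕) = ⅖ ≈ 0.40000)
J(u) = -2 + 2/(5*u)
T(h, q) = -1 (T(h, q) = 0 - 1 = -1)
v = -12 (v = 1*(-1) - 11 = -1 - 11 = -12)
v + T(2, -8) = -12 - 1 = -13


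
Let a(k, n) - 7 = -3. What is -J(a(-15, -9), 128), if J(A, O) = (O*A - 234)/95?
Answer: -278/95 ≈ -2.9263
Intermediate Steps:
a(k, n) = 4 (a(k, n) = 7 - 3 = 4)
J(A, O) = -234/95 + A*O/95 (J(A, O) = (A*O - 234)*(1/95) = (-234 + A*O)*(1/95) = -234/95 + A*O/95)
-J(a(-15, -9), 128) = -(-234/95 + (1/95)*4*128) = -(-234/95 + 512/95) = -1*278/95 = -278/95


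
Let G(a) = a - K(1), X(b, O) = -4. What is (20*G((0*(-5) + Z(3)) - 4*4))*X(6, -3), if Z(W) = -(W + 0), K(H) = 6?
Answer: 2000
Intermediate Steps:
Z(W) = -W
G(a) = -6 + a (G(a) = a - 1*6 = a - 6 = -6 + a)
(20*G((0*(-5) + Z(3)) - 4*4))*X(6, -3) = (20*(-6 + ((0*(-5) - 1*3) - 4*4)))*(-4) = (20*(-6 + ((0 - 3) - 16)))*(-4) = (20*(-6 + (-3 - 16)))*(-4) = (20*(-6 - 19))*(-4) = (20*(-25))*(-4) = -500*(-4) = 2000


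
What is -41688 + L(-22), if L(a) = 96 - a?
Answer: -41570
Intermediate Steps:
-41688 + L(-22) = -41688 + (96 - 1*(-22)) = -41688 + (96 + 22) = -41688 + 118 = -41570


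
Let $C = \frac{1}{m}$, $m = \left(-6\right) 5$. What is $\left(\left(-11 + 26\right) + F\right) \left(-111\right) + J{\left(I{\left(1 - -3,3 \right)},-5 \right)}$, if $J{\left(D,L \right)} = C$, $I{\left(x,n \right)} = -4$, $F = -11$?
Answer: $- \frac{13321}{30} \approx -444.03$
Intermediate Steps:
$m = -30$
$C = - \frac{1}{30}$ ($C = \frac{1}{-30} = - \frac{1}{30} \approx -0.033333$)
$J{\left(D,L \right)} = - \frac{1}{30}$
$\left(\left(-11 + 26\right) + F\right) \left(-111\right) + J{\left(I{\left(1 - -3,3 \right)},-5 \right)} = \left(\left(-11 + 26\right) - 11\right) \left(-111\right) - \frac{1}{30} = \left(15 - 11\right) \left(-111\right) - \frac{1}{30} = 4 \left(-111\right) - \frac{1}{30} = -444 - \frac{1}{30} = - \frac{13321}{30}$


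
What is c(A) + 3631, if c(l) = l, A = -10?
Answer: 3621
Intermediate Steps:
c(A) + 3631 = -10 + 3631 = 3621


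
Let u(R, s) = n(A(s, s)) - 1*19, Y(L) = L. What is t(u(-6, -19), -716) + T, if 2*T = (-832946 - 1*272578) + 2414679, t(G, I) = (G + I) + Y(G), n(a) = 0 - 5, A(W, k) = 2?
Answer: 1307627/2 ≈ 6.5381e+5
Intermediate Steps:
n(a) = -5
u(R, s) = -24 (u(R, s) = -5 - 1*19 = -5 - 19 = -24)
t(G, I) = I + 2*G (t(G, I) = (G + I) + G = I + 2*G)
T = 1309155/2 (T = ((-832946 - 1*272578) + 2414679)/2 = ((-832946 - 272578) + 2414679)/2 = (-1105524 + 2414679)/2 = (½)*1309155 = 1309155/2 ≈ 6.5458e+5)
t(u(-6, -19), -716) + T = (-716 + 2*(-24)) + 1309155/2 = (-716 - 48) + 1309155/2 = -764 + 1309155/2 = 1307627/2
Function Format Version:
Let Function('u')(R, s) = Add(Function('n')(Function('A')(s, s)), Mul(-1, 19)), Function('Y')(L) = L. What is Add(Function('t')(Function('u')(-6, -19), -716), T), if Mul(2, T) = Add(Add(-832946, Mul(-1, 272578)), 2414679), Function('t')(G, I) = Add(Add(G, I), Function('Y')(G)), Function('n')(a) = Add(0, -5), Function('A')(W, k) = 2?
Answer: Rational(1307627, 2) ≈ 6.5381e+5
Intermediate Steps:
Function('n')(a) = -5
Function('u')(R, s) = -24 (Function('u')(R, s) = Add(-5, Mul(-1, 19)) = Add(-5, -19) = -24)
Function('t')(G, I) = Add(I, Mul(2, G)) (Function('t')(G, I) = Add(Add(G, I), G) = Add(I, Mul(2, G)))
T = Rational(1309155, 2) (T = Mul(Rational(1, 2), Add(Add(-832946, Mul(-1, 272578)), 2414679)) = Mul(Rational(1, 2), Add(Add(-832946, -272578), 2414679)) = Mul(Rational(1, 2), Add(-1105524, 2414679)) = Mul(Rational(1, 2), 1309155) = Rational(1309155, 2) ≈ 6.5458e+5)
Add(Function('t')(Function('u')(-6, -19), -716), T) = Add(Add(-716, Mul(2, -24)), Rational(1309155, 2)) = Add(Add(-716, -48), Rational(1309155, 2)) = Add(-764, Rational(1309155, 2)) = Rational(1307627, 2)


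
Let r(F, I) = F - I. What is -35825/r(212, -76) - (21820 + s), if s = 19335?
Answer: -11888465/288 ≈ -41279.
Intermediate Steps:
-35825/r(212, -76) - (21820 + s) = -35825/(212 - 1*(-76)) - (21820 + 19335) = -35825/(212 + 76) - 1*41155 = -35825/288 - 41155 = -11888465/288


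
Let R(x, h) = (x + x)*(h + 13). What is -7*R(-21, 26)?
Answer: 11466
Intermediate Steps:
R(x, h) = 2*x*(13 + h) (R(x, h) = (2*x)*(13 + h) = 2*x*(13 + h))
-7*R(-21, 26) = -14*(-21)*(13 + 26) = -14*(-21)*39 = -7*(-1638) = 11466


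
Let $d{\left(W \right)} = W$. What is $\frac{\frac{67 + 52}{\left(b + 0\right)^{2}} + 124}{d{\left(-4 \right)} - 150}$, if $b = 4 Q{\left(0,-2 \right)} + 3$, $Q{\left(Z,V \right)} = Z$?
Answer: $- \frac{1235}{1386} \approx -0.89105$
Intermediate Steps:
$b = 3$ ($b = 4 \cdot 0 + 3 = 0 + 3 = 3$)
$\frac{\frac{67 + 52}{\left(b + 0\right)^{2}} + 124}{d{\left(-4 \right)} - 150} = \frac{\frac{67 + 52}{\left(3 + 0\right)^{2}} + 124}{-4 - 150} = \frac{\frac{119}{3^{2}} + 124}{-154} = - \frac{\frac{119}{9} + 124}{154} = \left(- \frac{1}{154}\right) \frac{1235}{9} = - \frac{1235}{1386}$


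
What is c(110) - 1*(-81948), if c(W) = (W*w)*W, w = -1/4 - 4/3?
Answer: 188369/3 ≈ 62790.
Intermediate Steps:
w = -19/12 (w = -1*1/4 - 4*1/3 = -1/4 - 4/3 = -19/12 ≈ -1.5833)
c(W) = -19*W**2/12 (c(W) = (W*(-19/12))*W = (-19*W/12)*W = -19*W**2/12)
c(110) - 1*(-81948) = -19/12*110**2 - 1*(-81948) = -19/12*12100 + 81948 = -57475/3 + 81948 = 188369/3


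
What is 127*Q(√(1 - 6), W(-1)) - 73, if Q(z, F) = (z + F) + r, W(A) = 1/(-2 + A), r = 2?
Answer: 416/3 + 127*I*√5 ≈ 138.67 + 283.98*I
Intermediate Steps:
Q(z, F) = 2 + F + z (Q(z, F) = (z + F) + 2 = (F + z) + 2 = 2 + F + z)
127*Q(√(1 - 6), W(-1)) - 73 = 127*(2 + 1/(-2 - 1) + √(1 - 6)) - 73 = 127*(2 + 1/(-3) + √(-5)) - 73 = 127*(2 - ⅓ + I*√5) - 73 = 127*(5/3 + I*√5) - 73 = (635/3 + 127*I*√5) - 73 = 416/3 + 127*I*√5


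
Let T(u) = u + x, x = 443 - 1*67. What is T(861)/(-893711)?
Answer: -1237/893711 ≈ -0.0013841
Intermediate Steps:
x = 376 (x = 443 - 67 = 376)
T(u) = 376 + u (T(u) = u + 376 = 376 + u)
T(861)/(-893711) = (376 + 861)/(-893711) = 1237*(-1/893711) = -1237/893711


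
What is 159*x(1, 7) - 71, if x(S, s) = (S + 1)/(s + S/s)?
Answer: -662/25 ≈ -26.480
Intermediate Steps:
x(S, s) = (1 + S)/(s + S/s)
159*x(1, 7) - 71 = 159*(7*(1 + 1)/(1 + 7²)) - 71 = 159*(7*2/(1 + 49)) - 71 = 159*(7*2/50) - 71 = 159*(7*(1/50)*2) - 71 = 159*(7/25) - 71 = 1113/25 - 71 = -662/25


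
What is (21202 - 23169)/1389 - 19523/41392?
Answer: -108535511/57493488 ≈ -1.8878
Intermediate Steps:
(21202 - 23169)/1389 - 19523/41392 = -1967*1/1389 - 19523*1/41392 = -1967/1389 - 19523/41392 = -108535511/57493488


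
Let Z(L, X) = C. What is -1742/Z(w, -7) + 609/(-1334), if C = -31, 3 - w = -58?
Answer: 79481/1426 ≈ 55.737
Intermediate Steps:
w = 61 (w = 3 - 1*(-58) = 3 + 58 = 61)
Z(L, X) = -31
-1742/Z(w, -7) + 609/(-1334) = -1742/(-31) + 609/(-1334) = -1742*(-1/31) + 609*(-1/1334) = 1742/31 - 21/46 = 79481/1426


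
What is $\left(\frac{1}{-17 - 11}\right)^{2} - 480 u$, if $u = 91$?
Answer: $- \frac{34245119}{784} \approx -43680.0$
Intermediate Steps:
$\left(\frac{1}{-17 - 11}\right)^{2} - 480 u = \left(\frac{1}{-17 - 11}\right)^{2} - 43680 = \left(\frac{1}{-28}\right)^{2} - 43680 = \left(- \frac{1}{28}\right)^{2} - 43680 = \frac{1}{784} - 43680 = - \frac{34245119}{784}$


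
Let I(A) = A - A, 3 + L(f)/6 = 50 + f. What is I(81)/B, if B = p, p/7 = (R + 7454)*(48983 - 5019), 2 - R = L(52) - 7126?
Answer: 0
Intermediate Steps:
L(f) = 282 + 6*f (L(f) = -18 + 6*(50 + f) = -18 + (300 + 6*f) = 282 + 6*f)
R = 6534 (R = 2 - ((282 + 6*52) - 7126) = 2 - ((282 + 312) - 7126) = 2 - (594 - 7126) = 2 - 1*(-6532) = 2 + 6532 = 6534)
p = 4304779024 (p = 7*((6534 + 7454)*(48983 - 5019)) = 7*(13988*43964) = 7*614968432 = 4304779024)
I(A) = 0
B = 4304779024
I(81)/B = 0/4304779024 = 0*(1/4304779024) = 0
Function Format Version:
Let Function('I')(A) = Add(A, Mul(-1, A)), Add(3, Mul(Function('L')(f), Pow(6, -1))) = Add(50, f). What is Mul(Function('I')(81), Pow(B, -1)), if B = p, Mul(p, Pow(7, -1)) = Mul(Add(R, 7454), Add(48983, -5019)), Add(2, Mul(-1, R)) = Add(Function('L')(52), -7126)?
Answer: 0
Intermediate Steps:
Function('L')(f) = Add(282, Mul(6, f)) (Function('L')(f) = Add(-18, Mul(6, Add(50, f))) = Add(-18, Add(300, Mul(6, f))) = Add(282, Mul(6, f)))
R = 6534 (R = Add(2, Mul(-1, Add(Add(282, Mul(6, 52)), -7126))) = Add(2, Mul(-1, Add(Add(282, 312), -7126))) = Add(2, Mul(-1, Add(594, -7126))) = Add(2, Mul(-1, -6532)) = Add(2, 6532) = 6534)
p = 4304779024 (p = Mul(7, Mul(Add(6534, 7454), Add(48983, -5019))) = Mul(7, Mul(13988, 43964)) = Mul(7, 614968432) = 4304779024)
Function('I')(A) = 0
B = 4304779024
Mul(Function('I')(81), Pow(B, -1)) = Mul(0, Pow(4304779024, -1)) = Mul(0, Rational(1, 4304779024)) = 0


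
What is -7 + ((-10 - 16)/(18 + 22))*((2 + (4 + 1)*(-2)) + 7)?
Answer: -127/20 ≈ -6.3500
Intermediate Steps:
-7 + ((-10 - 16)/(18 + 22))*((2 + (4 + 1)*(-2)) + 7) = -7 + (-26/40)*((2 + 5*(-2)) + 7) = -7 + (-26*1/40)*((2 - 10) + 7) = -7 - 13*(-8 + 7)/20 = -7 - 13/20*(-1) = -7 + 13/20 = -127/20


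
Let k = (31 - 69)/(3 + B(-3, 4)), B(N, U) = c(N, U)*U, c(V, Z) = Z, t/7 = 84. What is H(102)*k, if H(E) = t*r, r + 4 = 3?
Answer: 1176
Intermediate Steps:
t = 588 (t = 7*84 = 588)
B(N, U) = U**2 (B(N, U) = U*U = U**2)
r = -1 (r = -4 + 3 = -1)
k = -2 (k = (31 - 69)/(3 + 4**2) = -38/(3 + 16) = -38/19 = -38*1/19 = -2)
H(E) = -588 (H(E) = 588*(-1) = -588)
H(102)*k = -588*(-2) = 1176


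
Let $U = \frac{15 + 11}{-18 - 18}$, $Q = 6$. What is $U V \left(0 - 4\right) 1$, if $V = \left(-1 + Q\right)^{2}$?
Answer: $\frac{650}{9} \approx 72.222$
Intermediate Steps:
$U = - \frac{13}{18}$ ($U = \frac{26}{-36} = 26 \left(- \frac{1}{36}\right) = - \frac{13}{18} \approx -0.72222$)
$V = 25$ ($V = \left(-1 + 6\right)^{2} = 5^{2} = 25$)
$U V \left(0 - 4\right) 1 = \left(- \frac{13}{18}\right) 25 \left(0 - 4\right) 1 = - \frac{325 \left(\left(-4\right) 1\right)}{18} = \left(- \frac{325}{18}\right) \left(-4\right) = \frac{650}{9}$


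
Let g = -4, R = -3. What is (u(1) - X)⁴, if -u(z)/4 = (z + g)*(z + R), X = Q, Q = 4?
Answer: 614656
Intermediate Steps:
X = 4
u(z) = -4*(-4 + z)*(-3 + z) (u(z) = -4*(z - 4)*(z - 3) = -4*(-4 + z)*(-3 + z))
(u(1) - X)⁴ = ((-48 - 4*1² + 28*1) - 1*4)⁴ = ((-48 - 4*1 + 28) - 4)⁴ = ((-48 - 4 + 28) - 4)⁴ = (-24 - 4)⁴ = (-28)⁴ = 614656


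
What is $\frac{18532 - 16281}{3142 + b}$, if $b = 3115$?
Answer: $\frac{2251}{6257} \approx 0.35976$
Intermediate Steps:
$\frac{18532 - 16281}{3142 + b} = \frac{18532 - 16281}{3142 + 3115} = \frac{2251}{6257}$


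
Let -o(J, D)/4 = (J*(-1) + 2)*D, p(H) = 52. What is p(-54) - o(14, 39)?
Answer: -1820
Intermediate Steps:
o(J, D) = -4*D*(2 - J) (o(J, D) = -4*(J*(-1) + 2)*D = -4*(-J + 2)*D = -4*(2 - J)*D = -4*D*(2 - J))
p(-54) - o(14, 39) = 52 - 4*39*(-2 + 14) = 52 - 4*39*12 = 52 - 1*1872 = 52 - 1872 = -1820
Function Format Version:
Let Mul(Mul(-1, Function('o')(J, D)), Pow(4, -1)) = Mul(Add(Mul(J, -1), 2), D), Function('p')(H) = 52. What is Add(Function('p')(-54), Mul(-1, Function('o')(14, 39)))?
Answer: -1820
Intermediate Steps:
Function('o')(J, D) = Mul(-4, D, Add(2, Mul(-1, J))) (Function('o')(J, D) = Mul(-4, Mul(Add(Mul(J, -1), 2), D)) = Mul(-4, Mul(Add(Mul(-1, J), 2), D)) = Mul(-4, Mul(Add(2, Mul(-1, J)), D)) = Mul(-4, Mul(D, Add(2, Mul(-1, J)))) = Mul(-4, D, Add(2, Mul(-1, J))))
Add(Function('p')(-54), Mul(-1, Function('o')(14, 39))) = Add(52, Mul(-1, Mul(4, 39, Add(-2, 14)))) = Add(52, Mul(-1, Mul(4, 39, 12))) = Add(52, Mul(-1, 1872)) = Add(52, -1872) = -1820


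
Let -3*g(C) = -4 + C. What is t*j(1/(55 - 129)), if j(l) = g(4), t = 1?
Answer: 0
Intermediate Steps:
g(C) = 4/3 - C/3 (g(C) = -(-4 + C)/3 = 4/3 - C/3)
j(l) = 0 (j(l) = 4/3 - ⅓*4 = 4/3 - 4/3 = 0)
t*j(1/(55 - 129)) = 1*0 = 0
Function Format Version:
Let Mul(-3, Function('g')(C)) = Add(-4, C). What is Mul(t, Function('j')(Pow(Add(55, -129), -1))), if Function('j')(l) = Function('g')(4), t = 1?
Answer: 0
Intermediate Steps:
Function('g')(C) = Add(Rational(4, 3), Mul(Rational(-1, 3), C)) (Function('g')(C) = Mul(Rational(-1, 3), Add(-4, C)) = Add(Rational(4, 3), Mul(Rational(-1, 3), C)))
Function('j')(l) = 0 (Function('j')(l) = Add(Rational(4, 3), Mul(Rational(-1, 3), 4)) = Add(Rational(4, 3), Rational(-4, 3)) = 0)
Mul(t, Function('j')(Pow(Add(55, -129), -1))) = Mul(1, 0) = 0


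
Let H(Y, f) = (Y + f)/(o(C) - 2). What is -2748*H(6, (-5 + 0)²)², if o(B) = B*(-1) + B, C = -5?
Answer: -660207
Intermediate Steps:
o(B) = 0 (o(B) = -B + B = 0)
H(Y, f) = -Y/2 - f/2 (H(Y, f) = (Y + f)/(0 - 2) = (Y + f)/(-2) = (Y + f)*(-½) = -Y/2 - f/2)
-2748*H(6, (-5 + 0)²)² = -2748*(-½*6 - (-5 + 0)²/2)² = -2748*(-3 - ½*(-5)²)² = -2748*(-3 - ½*25)² = -2748*(-3 - 25/2)² = -2748*(-31/2)² = -2748*961/4 = -660207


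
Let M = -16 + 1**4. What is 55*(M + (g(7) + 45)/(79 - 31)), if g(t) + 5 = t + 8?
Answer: -36575/48 ≈ -761.98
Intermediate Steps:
g(t) = 3 + t (g(t) = -5 + (t + 8) = -5 + (8 + t) = 3 + t)
M = -15 (M = -16 + 1 = -15)
55*(M + (g(7) + 45)/(79 - 31)) = 55*(-15 + ((3 + 7) + 45)/(79 - 31)) = 55*(-15 + (10 + 45)/48) = 55*(-15 + 55*(1/48)) = 55*(-15 + 55/48) = 55*(-665/48) = -36575/48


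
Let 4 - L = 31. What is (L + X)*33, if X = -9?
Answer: -1188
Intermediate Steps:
L = -27 (L = 4 - 1*31 = 4 - 31 = -27)
(L + X)*33 = (-27 - 9)*33 = -36*33 = -1188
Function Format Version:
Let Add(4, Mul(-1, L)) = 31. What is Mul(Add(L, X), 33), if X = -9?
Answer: -1188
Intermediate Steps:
L = -27 (L = Add(4, Mul(-1, 31)) = Add(4, -31) = -27)
Mul(Add(L, X), 33) = Mul(Add(-27, -9), 33) = Mul(-36, 33) = -1188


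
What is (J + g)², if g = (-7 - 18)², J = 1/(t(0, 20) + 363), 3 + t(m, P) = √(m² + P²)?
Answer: 56406725001/144400 ≈ 3.9063e+5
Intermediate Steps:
t(m, P) = -3 + √(P² + m²) (t(m, P) = -3 + √(m² + P²) = -3 + √(P² + m²))
J = 1/380 (J = 1/((-3 + √(20² + 0²)) + 363) = 1/((-3 + √(400 + 0)) + 363) = 1/((-3 + √400) + 363) = 1/((-3 + 20) + 363) = 1/(17 + 363) = 1/380 ≈ 0.0026316)
g = 625 (g = (-25)² = 625)
(J + g)² = (1/380 + 625)² = (237501/380)² = 56406725001/144400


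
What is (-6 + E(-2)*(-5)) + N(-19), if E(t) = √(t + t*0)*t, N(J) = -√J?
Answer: -6 - I*√19 + 10*I*√2 ≈ -6.0 + 9.7832*I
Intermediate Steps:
E(t) = t^(3/2) (E(t) = √(t + 0)*t = √t*t = t^(3/2))
(-6 + E(-2)*(-5)) + N(-19) = (-6 + (-2)^(3/2)*(-5)) - √(-19) = (-6 - 2*I*√2*(-5)) - I*√19 = (-6 + 10*I*√2) - I*√19 = -6 - I*√19 + 10*I*√2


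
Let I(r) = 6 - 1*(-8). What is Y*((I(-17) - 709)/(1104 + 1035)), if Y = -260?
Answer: 180700/2139 ≈ 84.479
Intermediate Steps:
I(r) = 14 (I(r) = 6 + 8 = 14)
Y*((I(-17) - 709)/(1104 + 1035)) = -260*(14 - 709)/(1104 + 1035) = -(-180700)/2139 = -260*(-695/2139) = 180700/2139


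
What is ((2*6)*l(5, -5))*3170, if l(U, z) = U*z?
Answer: -951000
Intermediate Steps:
((2*6)*l(5, -5))*3170 = ((2*6)*(5*(-5)))*3170 = (12*(-25))*3170 = -300*3170 = -951000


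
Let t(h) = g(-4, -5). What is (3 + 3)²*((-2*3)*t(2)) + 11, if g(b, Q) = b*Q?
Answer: -4309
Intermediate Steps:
g(b, Q) = Q*b
t(h) = 20 (t(h) = -5*(-4) = 20)
(3 + 3)²*((-2*3)*t(2)) + 11 = (3 + 3)²*(-2*3*20) + 11 = 6²*(-6*20) + 11 = 36*(-120) + 11 = -4320 + 11 = -4309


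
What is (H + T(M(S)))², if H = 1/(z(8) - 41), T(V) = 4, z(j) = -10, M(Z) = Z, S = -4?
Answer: 41209/2601 ≈ 15.844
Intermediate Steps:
H = -1/51 (H = 1/(-10 - 41) = 1/(-51) = -1/51 ≈ -0.019608)
(H + T(M(S)))² = (-1/51 + 4)² = (203/51)² = 41209/2601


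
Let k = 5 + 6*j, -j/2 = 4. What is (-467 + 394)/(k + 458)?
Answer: -73/415 ≈ -0.17590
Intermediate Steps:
j = -8 (j = -2*4 = -8)
k = -43 (k = 5 + 6*(-8) = 5 - 48 = -43)
(-467 + 394)/(k + 458) = (-467 + 394)/(-43 + 458) = -73/415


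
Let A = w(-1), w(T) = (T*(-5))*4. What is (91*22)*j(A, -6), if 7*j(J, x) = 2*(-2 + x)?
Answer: -4576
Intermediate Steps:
w(T) = -20*T (w(T) = -5*T*4 = -20*T)
A = 20 (A = -20*(-1) = 20)
j(J, x) = -4/7 + 2*x/7 (j(J, x) = (2*(-2 + x))/7 = (-4 + 2*x)/7 = -4/7 + 2*x/7)
(91*22)*j(A, -6) = (91*22)*(-4/7 + (2/7)*(-6)) = 2002*(-4/7 - 12/7) = 2002*(-16/7) = -4576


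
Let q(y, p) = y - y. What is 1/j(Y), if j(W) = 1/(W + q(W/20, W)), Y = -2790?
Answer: -2790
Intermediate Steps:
q(y, p) = 0
j(W) = 1/W (j(W) = 1/(W + 0) = 1/W)
1/j(Y) = 1/(1/(-2790)) = 1/(-1/2790) = -2790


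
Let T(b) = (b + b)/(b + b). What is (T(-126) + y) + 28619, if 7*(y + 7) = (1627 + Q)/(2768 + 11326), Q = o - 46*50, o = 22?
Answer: 134423843/4698 ≈ 28613.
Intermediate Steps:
Q = -2278 (Q = 22 - 46*50 = 22 - 2300 = -2278)
T(b) = 1 (T(b) = (2*b)/((2*b)) = (2*b)*(1/(2*b)) = 1)
y = -32917/4698 (y = -7 + ((1627 - 2278)/(2768 + 11326))/7 = -7 + (-651/14094)/7 = -7 + (-651*1/14094)/7 = -7 + (⅐)*(-217/4698) = -7 - 31/4698 = -32917/4698 ≈ -7.0066)
(T(-126) + y) + 28619 = (1 - 32917/4698) + 28619 = -28219/4698 + 28619 = 134423843/4698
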